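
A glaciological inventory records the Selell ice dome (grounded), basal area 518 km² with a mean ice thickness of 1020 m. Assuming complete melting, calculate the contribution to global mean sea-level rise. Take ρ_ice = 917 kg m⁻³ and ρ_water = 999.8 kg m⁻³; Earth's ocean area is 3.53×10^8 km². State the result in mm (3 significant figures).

Selell: ice volume = 518 km² × 1020 m = 528.4 km³; 528.4 × (917/999.8) = 484.6 km³ of water.
Spread over 3.53×10^14 m² of ocean, Δh = 4.846×10^11 / 3.53×10^14 = 1.37×10^-3 m = 1.37 mm.

≈ 1.37 mm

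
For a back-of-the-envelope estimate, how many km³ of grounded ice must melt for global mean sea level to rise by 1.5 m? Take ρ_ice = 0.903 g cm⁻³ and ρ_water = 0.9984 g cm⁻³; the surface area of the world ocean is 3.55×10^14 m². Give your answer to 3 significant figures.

≈ 5.89×10^5 km³

Required water volume = Δh × A = 1.5 m × 3.55×10^14 m² = 5.325×10^14 m³ = 5.325×10^5 km³.
Ice volume = water volume × ρ_w/ρ_ice = 5.325×10^5 × 998.4/903 = 5.89×10^5 km³.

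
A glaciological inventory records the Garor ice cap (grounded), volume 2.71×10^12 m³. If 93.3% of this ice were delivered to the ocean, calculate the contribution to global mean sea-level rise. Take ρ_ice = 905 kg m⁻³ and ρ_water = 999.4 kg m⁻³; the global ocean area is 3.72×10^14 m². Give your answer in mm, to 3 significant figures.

Garor: 0.933 × 2.71×10^12 m³ × (905/999.4) = 2.290×10^12 m³ of water.
Spread over 3.72×10^14 m² of ocean, Δh = 2.290×10^12 / 3.72×10^14 = 6.15×10^-3 m = 6.15 mm.

≈ 6.15 mm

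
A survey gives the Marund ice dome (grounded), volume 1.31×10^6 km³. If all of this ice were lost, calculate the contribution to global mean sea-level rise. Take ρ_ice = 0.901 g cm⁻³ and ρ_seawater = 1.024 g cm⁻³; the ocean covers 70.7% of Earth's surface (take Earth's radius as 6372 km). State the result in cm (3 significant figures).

Marund: 1.31×10^6 km³ × (901/1024) = 1.153×10^6 km³ of water.
Spread over 3.61×10^14 m² of ocean, Δh = 1.153×10^15 / 3.61×10^14 = 3.20 m = 320 cm.

≈ 320 cm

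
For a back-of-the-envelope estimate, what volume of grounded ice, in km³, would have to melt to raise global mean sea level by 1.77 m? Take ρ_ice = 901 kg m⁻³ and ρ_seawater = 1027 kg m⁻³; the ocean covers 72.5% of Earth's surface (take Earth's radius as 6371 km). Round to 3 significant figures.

≈ 7.46×10^5 km³

Required water volume = Δh × A = 1.77 m × 3.70×10^14 m² = 6.545×10^14 m³ = 6.545×10^5 km³.
Ice volume = water volume × ρ_w/ρ_ice = 6.545×10^5 × 1027/901 = 7.46×10^5 km³.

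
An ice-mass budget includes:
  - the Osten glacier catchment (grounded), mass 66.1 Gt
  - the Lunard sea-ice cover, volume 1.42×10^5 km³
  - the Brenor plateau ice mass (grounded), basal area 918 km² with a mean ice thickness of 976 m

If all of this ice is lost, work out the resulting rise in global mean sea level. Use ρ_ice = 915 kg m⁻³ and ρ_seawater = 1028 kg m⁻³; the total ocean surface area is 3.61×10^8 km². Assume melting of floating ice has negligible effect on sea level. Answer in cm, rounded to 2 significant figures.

Osten: 66.1 Gt = 6.610×10^13 kg; dividing by ρ_w = 1028 kg m⁻³ gives 6.430×10^10 m³ of water.
The Lunard sea-ice cover is floating and already displaces its own weight of water, so its melt adds essentially nothing to sea level.
Brenor: ice volume = 918 km² × 976 m = 896.0 km³; 896.0 × (915/1028) = 797.5 km³ of water.
Total added water ≈ 8.618×10^11 m³ over 3.61×10^14 m² → Δh = 2.39×10^-3 m = 0.24 cm.

≈ 0.24 cm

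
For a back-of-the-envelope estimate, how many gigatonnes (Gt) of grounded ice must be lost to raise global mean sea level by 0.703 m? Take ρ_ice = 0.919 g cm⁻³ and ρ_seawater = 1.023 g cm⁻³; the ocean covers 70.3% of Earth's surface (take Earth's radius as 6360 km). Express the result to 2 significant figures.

Required water volume = Δh × A = 0.703 m × 3.57×10^14 m² = 2.512×10^14 m³.
ρ_w = 1.023 g cm⁻³ = 1023 kg m⁻³, so the mass of water = 2.512×10^14 m³ × 1023 kg m⁻³ = 2.570×10^17 kg = 2.6×10^5 Gt (and the same mass of ice, by conservation).

≈ 2.6×10^5 Gt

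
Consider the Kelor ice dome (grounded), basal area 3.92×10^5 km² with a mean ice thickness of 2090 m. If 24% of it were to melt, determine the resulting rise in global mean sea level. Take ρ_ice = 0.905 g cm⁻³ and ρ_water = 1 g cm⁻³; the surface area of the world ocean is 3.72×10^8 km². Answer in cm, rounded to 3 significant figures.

≈ 47.8 cm

Kelor: ice volume = 3.92×10^5 km² × 2090 m = 8.193×10^5 km³; 0.24 × 8.193×10^5 × (905/1000) = 1.779×10^5 km³ of water.
Spread over 3.72×10^14 m² of ocean, Δh = 1.779×10^14 / 3.72×10^14 = 0.478 m = 47.8 cm.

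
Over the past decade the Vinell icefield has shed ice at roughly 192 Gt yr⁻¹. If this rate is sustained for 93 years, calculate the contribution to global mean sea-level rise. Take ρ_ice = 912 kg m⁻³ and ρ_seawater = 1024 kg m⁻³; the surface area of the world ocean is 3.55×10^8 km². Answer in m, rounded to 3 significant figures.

≈ 0.0491 m

Total mass lost = 192 Gt/yr × 93 yr = 1.786×10^4 Gt = 1.786×10^16 kg.
ρ_w = 1024 kg m⁻³, so water volume = 1.786×10^16 / 1024 = 1.744×10^13 m³.
Δh = 1.744×10^13 / 3.55×10^14 = 0.0491 m.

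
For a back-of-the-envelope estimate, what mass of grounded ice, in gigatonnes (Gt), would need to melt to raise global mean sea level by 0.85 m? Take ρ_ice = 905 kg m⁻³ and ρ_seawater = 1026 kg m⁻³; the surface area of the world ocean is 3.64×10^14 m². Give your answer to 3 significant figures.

≈ 3.17×10^5 Gt

Required water volume = Δh × A = 0.85 m × 3.64×10^14 m² = 3.094×10^14 m³.
ρ_w = 1026 kg m⁻³, so the mass of water = 3.094×10^14 m³ × 1026 kg m⁻³ = 3.174×10^17 kg = 3.17×10^5 Gt (and the same mass of ice, by conservation).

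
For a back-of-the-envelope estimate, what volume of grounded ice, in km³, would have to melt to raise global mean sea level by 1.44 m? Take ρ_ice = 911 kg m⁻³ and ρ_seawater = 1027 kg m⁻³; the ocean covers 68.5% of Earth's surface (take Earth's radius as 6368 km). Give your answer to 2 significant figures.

Required water volume = Δh × A = 1.44 m × 3.49×10^14 m² = 5.027×10^14 m³ = 5.027×10^5 km³.
Ice volume = water volume × ρ_w/ρ_ice = 5.027×10^5 × 1027/911 = 5.7×10^5 km³.

≈ 5.7×10^5 km³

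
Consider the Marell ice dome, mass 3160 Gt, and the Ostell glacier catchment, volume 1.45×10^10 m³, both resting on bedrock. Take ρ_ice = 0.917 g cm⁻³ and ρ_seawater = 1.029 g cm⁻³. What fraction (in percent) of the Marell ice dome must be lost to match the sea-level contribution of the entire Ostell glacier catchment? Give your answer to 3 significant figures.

≈ 0.421 %

Equal sea-level rise means equal mass of meltwater, i.e. equal mass of ice lost.
Ice mass of Ostell: 1.330×10^13 kg; ice mass of Marell: 3.160×10^15 kg.
Fraction required = 1.330×10^13 / 3.160×10^15 = 4.21×10^-3 → 0.421 %.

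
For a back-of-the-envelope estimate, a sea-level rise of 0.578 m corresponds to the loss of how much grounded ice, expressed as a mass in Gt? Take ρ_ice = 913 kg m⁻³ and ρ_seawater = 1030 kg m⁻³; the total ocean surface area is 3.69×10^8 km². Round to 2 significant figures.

≈ 2.2×10^5 Gt

Required water volume = Δh × A = 0.578 m × 3.69×10^14 m² = 2.133×10^14 m³.
ρ_w = 1030 kg m⁻³, so the mass of water = 2.133×10^14 m³ × 1030 kg m⁻³ = 2.197×10^17 kg = 2.2×10^5 Gt (and the same mass of ice, by conservation).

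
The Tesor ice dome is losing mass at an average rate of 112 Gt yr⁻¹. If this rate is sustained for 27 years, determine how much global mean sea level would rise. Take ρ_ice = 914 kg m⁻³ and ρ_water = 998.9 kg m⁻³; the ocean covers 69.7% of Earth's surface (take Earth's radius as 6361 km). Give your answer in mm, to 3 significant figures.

Total mass lost = 112 Gt/yr × 27 yr = 3024 Gt = 3.024×10^15 kg.
ρ_w = 998.9 kg m⁻³, so water volume = 3.024×10^15 / 998.9 = 3.027×10^12 m³.
Δh = 3.027×10^12 / 3.54×10^14 = 8.54×10^-3 m = 8.54 mm.

≈ 8.54 mm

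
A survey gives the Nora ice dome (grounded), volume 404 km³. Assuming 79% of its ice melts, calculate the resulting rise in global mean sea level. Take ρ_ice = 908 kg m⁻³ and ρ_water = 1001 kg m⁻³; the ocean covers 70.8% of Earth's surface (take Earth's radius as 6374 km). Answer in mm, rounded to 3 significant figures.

≈ 0.801 mm

Nora: 0.79 × 404 km³ × (908/1001) = 289.5 km³ of water.
Spread over 3.61×10^14 m² of ocean, Δh = 2.895×10^11 / 3.61×10^14 = 8.01×10^-4 m = 0.801 mm.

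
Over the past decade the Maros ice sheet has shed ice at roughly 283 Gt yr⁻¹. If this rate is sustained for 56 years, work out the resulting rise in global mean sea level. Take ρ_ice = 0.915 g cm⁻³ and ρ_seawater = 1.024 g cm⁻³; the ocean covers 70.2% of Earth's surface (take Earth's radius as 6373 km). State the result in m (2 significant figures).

≈ 0.043 m

Total mass lost = 283 Gt/yr × 56 yr = 1.585×10^4 Gt = 1.585×10^16 kg.
ρ_w = 1.024 g cm⁻³ = 1024 kg m⁻³, so water volume = 1.585×10^16 / 1024 = 1.548×10^13 m³.
Δh = 1.548×10^13 / 3.58×10^14 = 0.0432 m.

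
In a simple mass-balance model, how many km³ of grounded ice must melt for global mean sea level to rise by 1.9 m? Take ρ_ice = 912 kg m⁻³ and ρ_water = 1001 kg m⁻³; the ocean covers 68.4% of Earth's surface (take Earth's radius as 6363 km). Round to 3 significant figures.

Required water volume = Δh × A = 1.9 m × 3.48×10^14 m² = 6.612×10^14 m³ = 6.612×10^5 km³.
Ice volume = water volume × ρ_w/ρ_ice = 6.612×10^5 × 1001/912 = 7.26×10^5 km³.

≈ 7.26×10^5 km³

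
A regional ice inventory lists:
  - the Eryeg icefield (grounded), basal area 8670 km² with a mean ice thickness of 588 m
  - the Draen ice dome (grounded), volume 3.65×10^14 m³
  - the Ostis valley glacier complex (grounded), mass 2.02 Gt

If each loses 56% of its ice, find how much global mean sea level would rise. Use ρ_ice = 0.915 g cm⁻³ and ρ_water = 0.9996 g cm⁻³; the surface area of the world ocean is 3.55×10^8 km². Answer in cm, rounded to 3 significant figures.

Eryeg: ice volume = 8670 km² × 588 m = 5098 km³; 0.56 × 5098 × (915/999.6) = 2613 km³ of water.
Draen: 0.56 × 3.65×10^14 m³ × (915/999.6) = 1.871×10^14 m³ of water.
Ostis: 0.56 × 2.02 Gt = 1.131×10^12 kg; dividing by ρ_w = 0.9996 g cm⁻³ = 999.6 kg m⁻³ gives 1.132×10^9 m³ of water.
Total added water ≈ 1.897×10^14 m³ over 3.55×10^14 m² → Δh = 0.534 m = 53.4 cm.

≈ 53.4 cm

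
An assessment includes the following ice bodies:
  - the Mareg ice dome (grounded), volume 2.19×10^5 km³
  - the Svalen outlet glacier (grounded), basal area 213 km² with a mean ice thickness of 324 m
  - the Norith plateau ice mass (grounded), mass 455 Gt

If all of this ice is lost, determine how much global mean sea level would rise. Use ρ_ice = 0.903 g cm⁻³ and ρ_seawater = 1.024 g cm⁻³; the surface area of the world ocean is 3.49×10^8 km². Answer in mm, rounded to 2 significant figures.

≈ 550 mm

Mareg: 2.19×10^5 km³ × (903/1024) = 1.931×10^5 km³ of water.
Svalen: ice volume = 213 km² × 324 m = 69.01 km³; 69.01 × (903/1024) = 60.86 km³ of water.
Norith: 455 Gt = 4.550×10^14 kg; dividing by ρ_w = 1.024 g cm⁻³ = 1024 kg m⁻³ gives 4.443×10^11 m³ of water.
Total added water ≈ 1.936×10^14 m³ over 3.49×10^14 m² → Δh = 0.555 m = 550 mm.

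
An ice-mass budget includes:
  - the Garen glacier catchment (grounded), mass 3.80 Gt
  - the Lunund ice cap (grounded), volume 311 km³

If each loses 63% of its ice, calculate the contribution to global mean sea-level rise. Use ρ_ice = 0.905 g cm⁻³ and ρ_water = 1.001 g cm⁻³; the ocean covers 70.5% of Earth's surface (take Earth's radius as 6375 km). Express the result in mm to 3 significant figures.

Garen: 0.63 × 3.80 Gt = 2.394×10^12 kg; dividing by ρ_w = 1.001 g cm⁻³ = 1001 kg m⁻³ gives 2.392×10^9 m³ of water.
Lunund: 0.63 × 311 km³ × (905/1001) = 177.1 km³ of water.
Total added water ≈ 1.795×10^11 m³ over 3.60×10^14 m² → Δh = 4.99×10^-4 m = 0.499 mm.

≈ 0.499 mm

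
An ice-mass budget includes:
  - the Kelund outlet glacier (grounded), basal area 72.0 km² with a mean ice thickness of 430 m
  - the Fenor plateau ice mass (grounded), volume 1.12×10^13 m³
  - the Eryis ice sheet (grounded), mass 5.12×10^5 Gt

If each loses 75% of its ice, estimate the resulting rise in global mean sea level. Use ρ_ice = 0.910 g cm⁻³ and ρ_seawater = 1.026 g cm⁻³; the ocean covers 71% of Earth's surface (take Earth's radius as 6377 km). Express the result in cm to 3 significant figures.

Kelund: ice volume = 72.0 km² × 430 m = 30.96 km³; 0.75 × 30.96 × (910/1026) = 20.59 km³ of water.
Fenor: 0.75 × 1.12×10^13 m³ × (910/1026) = 7.450×10^12 m³ of water.
Eryis: 0.75 × 5.12×10^5 Gt = 3.840×10^17 kg; dividing by ρ_w = 1.026 g cm⁻³ = 1026 kg m⁻³ gives 3.743×10^14 m³ of water.
Total added water ≈ 3.817×10^14 m³ over 3.63×10^14 m² → Δh = 1.05 m = 105 cm.

≈ 105 cm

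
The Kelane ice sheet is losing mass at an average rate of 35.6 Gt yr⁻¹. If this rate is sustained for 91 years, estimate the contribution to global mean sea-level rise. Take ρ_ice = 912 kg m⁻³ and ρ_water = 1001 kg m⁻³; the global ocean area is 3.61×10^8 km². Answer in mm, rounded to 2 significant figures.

≈ 9.0 mm

Total mass lost = 35.6 Gt/yr × 91 yr = 3240 Gt = 3.240×10^15 kg.
ρ_w = 1001 kg m⁻³, so water volume = 3.240×10^15 / 1001 = 3.236×10^12 m³.
Δh = 3.236×10^12 / 3.61×10^14 = 8.96×10^-3 m = 9.0 mm.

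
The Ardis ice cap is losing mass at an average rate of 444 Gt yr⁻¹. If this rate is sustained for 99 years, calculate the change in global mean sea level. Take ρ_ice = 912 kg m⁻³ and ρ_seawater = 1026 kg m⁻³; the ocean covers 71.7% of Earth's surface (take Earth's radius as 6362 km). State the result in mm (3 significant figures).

Total mass lost = 444 Gt/yr × 99 yr = 4.396×10^4 Gt = 4.396×10^16 kg.
ρ_w = 1026 kg m⁻³, so water volume = 4.396×10^16 / 1026 = 4.284×10^13 m³.
Δh = 4.284×10^13 / 3.65×10^14 = 0.117 m = 117 mm.

≈ 117 mm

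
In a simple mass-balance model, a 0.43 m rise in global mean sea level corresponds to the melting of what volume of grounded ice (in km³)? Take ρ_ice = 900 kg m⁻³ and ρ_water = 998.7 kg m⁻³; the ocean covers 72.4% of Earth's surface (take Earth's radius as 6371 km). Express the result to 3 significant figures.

Required water volume = Δh × A = 0.43 m × 3.69×10^14 m² = 1.588×10^14 m³ = 1.588×10^5 km³.
Ice volume = water volume × ρ_w/ρ_ice = 1.588×10^5 × 998.7/900 = 1.76×10^5 km³.

≈ 1.76×10^5 km³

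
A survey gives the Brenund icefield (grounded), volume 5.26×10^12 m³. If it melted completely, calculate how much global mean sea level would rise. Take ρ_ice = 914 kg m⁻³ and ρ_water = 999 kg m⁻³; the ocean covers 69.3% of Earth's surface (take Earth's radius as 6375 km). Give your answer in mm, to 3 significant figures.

Brenund: 5.26×10^12 m³ × (914/999) = 4.812×10^12 m³ of water.
Spread over 3.54×10^14 m² of ocean, Δh = 4.812×10^12 / 3.54×10^14 = 0.0136 m = 13.6 mm.

≈ 13.6 mm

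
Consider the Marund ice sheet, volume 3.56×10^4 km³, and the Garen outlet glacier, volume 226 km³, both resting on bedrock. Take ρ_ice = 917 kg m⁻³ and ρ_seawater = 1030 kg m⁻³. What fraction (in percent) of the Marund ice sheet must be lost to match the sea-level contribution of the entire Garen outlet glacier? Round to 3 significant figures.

≈ 0.635 %

Equal sea-level rise means equal mass of meltwater, i.e. equal mass of ice lost.
Ice mass of Garen: 2.072×10^14 kg; ice mass of Marund: 3.265×10^16 kg.
Fraction required = 2.072×10^14 / 3.265×10^16 = 6.35×10^-3 → 0.635 %.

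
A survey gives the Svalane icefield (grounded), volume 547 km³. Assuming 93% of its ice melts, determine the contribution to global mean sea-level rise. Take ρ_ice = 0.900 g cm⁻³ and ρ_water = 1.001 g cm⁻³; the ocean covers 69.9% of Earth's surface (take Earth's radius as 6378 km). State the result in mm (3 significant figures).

≈ 1.28 mm

Svalane: 0.93 × 547 km³ × (900/1001) = 457.4 km³ of water.
Spread over 3.57×10^14 m² of ocean, Δh = 4.574×10^11 / 3.57×10^14 = 1.28×10^-3 m = 1.28 mm.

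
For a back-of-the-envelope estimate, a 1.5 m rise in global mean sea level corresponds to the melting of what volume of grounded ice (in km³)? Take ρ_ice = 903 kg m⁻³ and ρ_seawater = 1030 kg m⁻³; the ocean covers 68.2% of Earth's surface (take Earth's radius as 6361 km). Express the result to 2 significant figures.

Required water volume = Δh × A = 1.5 m × 3.47×10^14 m² = 5.202×10^14 m³ = 5.202×10^5 km³.
Ice volume = water volume × ρ_w/ρ_ice = 5.202×10^5 × 1030/903 = 5.9×10^5 km³.

≈ 5.9×10^5 km³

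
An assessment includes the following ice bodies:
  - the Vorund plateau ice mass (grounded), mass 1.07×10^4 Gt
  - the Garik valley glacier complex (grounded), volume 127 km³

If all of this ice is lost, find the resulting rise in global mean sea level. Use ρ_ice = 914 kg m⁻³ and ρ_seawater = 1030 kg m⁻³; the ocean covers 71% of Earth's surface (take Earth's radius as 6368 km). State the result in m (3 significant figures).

Vorund: 1.07×10^4 Gt = 1.070×10^16 kg; dividing by ρ_w = 1030 kg m⁻³ gives 1.039×10^13 m³ of water.
Garik: 127 km³ × (914/1030) = 112.7 km³ of water.
Total added water ≈ 1.050×10^13 m³ over 3.62×10^14 m² → Δh = 0.0290 m.

≈ 0.0290 m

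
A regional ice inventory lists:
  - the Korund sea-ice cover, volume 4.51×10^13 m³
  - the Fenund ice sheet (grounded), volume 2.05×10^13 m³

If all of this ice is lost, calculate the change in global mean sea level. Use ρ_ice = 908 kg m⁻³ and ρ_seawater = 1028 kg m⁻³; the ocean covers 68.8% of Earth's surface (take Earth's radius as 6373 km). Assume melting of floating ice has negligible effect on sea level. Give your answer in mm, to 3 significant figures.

The Korund sea-ice cover is floating and already displaces its own weight of water, so its melt adds essentially nothing to sea level.
Fenund: 2.05×10^13 m³ × (908/1028) = 1.811×10^13 m³ of water.
Total added water ≈ 1.811×10^13 m³ over 3.51×10^14 m² → Δh = 0.0516 m = 51.6 mm.

≈ 51.6 mm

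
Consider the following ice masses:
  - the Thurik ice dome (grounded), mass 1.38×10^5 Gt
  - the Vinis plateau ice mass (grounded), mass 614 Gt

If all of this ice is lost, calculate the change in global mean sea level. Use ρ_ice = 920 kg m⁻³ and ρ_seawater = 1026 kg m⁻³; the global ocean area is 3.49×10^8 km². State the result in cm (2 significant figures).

Thurik: 1.38×10^5 Gt = 1.380×10^17 kg; dividing by ρ_w = 1026 kg m⁻³ gives 1.345×10^14 m³ of water.
Vinis: 614 Gt = 6.140×10^14 kg; dividing by ρ_w = 1026 kg m⁻³ gives 5.984×10^11 m³ of water.
Total added water ≈ 1.351×10^14 m³ over 3.49×10^14 m² → Δh = 0.387 m = 39 cm.

≈ 39 cm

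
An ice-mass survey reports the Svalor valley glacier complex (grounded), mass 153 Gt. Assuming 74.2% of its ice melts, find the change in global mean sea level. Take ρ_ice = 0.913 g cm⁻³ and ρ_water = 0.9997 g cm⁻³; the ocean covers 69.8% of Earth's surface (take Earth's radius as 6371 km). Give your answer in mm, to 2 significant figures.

Svalor: 0.742 × 153 Gt = 1.135×10^14 kg; dividing by ρ_w = 0.9997 g cm⁻³ = 999.7 kg m⁻³ gives 1.136×10^11 m³ of water.
Spread over 3.56×10^14 m² of ocean, Δh = 1.136×10^11 / 3.56×10^14 = 3.19×10^-4 m = 0.32 mm.

≈ 0.32 mm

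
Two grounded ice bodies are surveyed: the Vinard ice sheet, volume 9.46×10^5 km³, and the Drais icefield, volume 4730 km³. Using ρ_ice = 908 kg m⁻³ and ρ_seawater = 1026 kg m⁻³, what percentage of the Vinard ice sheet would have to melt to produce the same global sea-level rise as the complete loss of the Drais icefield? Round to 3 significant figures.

≈ 0.500 %

Equal sea-level rise means equal mass of meltwater, i.e. equal mass of ice lost.
Ice mass of Drais: 4.295×10^15 kg; ice mass of Vinard: 8.590×10^17 kg.
Fraction required = 4.295×10^15 / 8.590×10^17 = 5.00×10^-3 → 0.500 %.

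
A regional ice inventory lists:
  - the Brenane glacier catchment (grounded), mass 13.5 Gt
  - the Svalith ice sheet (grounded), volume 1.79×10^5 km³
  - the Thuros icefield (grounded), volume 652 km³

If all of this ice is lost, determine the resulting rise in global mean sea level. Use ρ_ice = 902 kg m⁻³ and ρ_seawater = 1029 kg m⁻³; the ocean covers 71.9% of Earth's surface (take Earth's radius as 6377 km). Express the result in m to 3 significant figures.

≈ 0.429 m

Brenane: 13.5 Gt = 1.350×10^13 kg; dividing by ρ_w = 1029 kg m⁻³ gives 1.312×10^10 m³ of water.
Svalith: 1.79×10^5 km³ × (902/1029) = 1.569×10^5 km³ of water.
Thuros: 652 km³ × (902/1029) = 571.5 km³ of water.
Total added water ≈ 1.575×10^14 m³ over 3.67×10^14 m² → Δh = 0.429 m.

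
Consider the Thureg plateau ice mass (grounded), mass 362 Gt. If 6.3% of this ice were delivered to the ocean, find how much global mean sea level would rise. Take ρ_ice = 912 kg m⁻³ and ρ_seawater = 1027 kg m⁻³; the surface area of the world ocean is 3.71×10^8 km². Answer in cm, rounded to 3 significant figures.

Thureg: 0.063 × 362 Gt = 2.281×10^13 kg; dividing by ρ_w = 1027 kg m⁻³ gives 2.221×10^10 m³ of water.
Spread over 3.71×10^14 m² of ocean, Δh = 2.221×10^10 / 3.71×10^14 = 5.99×10^-5 m = 5.99×10^-3 cm.

≈ 5.99×10^-3 cm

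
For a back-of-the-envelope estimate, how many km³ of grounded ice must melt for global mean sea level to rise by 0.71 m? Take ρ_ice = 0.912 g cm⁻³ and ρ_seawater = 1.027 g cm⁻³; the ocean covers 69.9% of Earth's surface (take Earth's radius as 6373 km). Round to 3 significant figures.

≈ 2.85×10^5 km³

Required water volume = Δh × A = 0.71 m × 3.57×10^14 m² = 2.533×10^14 m³ = 2.533×10^5 km³.
Ice volume = water volume × ρ_w/ρ_ice = 2.533×10^5 × 1027/912 = 2.85×10^5 km³.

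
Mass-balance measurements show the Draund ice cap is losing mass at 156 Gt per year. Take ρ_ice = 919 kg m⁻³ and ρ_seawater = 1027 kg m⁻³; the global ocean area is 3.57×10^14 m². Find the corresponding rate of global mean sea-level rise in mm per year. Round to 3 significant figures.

ρ_w = 1027 kg m⁻³. Annual water volume added = 156 Gt / ρ_w = 1.560×10^14 kg / 1027 kg m⁻³ = 1.519×10^11 m³.
Δh per year = 1.519×10^11 / 3.57×10^14 = 4.25×10^-4 m = 0.425 mm.

≈ 0.425 mm/yr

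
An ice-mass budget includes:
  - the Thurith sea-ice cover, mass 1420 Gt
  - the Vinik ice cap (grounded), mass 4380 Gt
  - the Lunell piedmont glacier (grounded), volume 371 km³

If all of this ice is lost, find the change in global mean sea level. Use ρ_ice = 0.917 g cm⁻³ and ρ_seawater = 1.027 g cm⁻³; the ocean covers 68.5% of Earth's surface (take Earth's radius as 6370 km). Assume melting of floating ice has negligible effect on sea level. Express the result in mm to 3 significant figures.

≈ 13.2 mm

The Thurith sea-ice cover is floating and already displaces its own weight of water, so its melt adds essentially nothing to sea level.
Vinik: 4380 Gt = 4.380×10^15 kg; dividing by ρ_w = 1.027 g cm⁻³ = 1027 kg m⁻³ gives 4.265×10^12 m³ of water.
Lunell: 371 km³ × (917/1027) = 331.3 km³ of water.
Total added water ≈ 4.596×10^12 m³ over 3.49×10^14 m² → Δh = 0.0132 m = 13.2 mm.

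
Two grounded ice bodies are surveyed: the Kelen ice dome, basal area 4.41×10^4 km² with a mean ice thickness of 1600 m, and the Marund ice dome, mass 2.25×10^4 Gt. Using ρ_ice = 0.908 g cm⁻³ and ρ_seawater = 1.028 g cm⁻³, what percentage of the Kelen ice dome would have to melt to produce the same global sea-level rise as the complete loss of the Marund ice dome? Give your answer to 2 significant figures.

≈ 35 %

Equal sea-level rise means equal mass of meltwater, i.e. equal mass of ice lost.
Ice mass of Marund: 2.250×10^16 kg; ice mass of Kelen: 6.407×10^16 kg.
Fraction required = 2.250×10^16 / 6.407×10^16 = 0.351 → 35 %.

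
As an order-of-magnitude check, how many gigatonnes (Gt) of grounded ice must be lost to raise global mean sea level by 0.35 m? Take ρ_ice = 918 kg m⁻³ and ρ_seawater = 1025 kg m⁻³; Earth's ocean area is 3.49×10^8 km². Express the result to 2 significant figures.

Required water volume = Δh × A = 0.35 m × 3.49×10^14 m² = 1.222×10^14 m³.
ρ_w = 1025 kg m⁻³, so the mass of water = 1.222×10^14 m³ × 1025 kg m⁻³ = 1.252×10^17 kg = 1.3×10^5 Gt (and the same mass of ice, by conservation).

≈ 1.3×10^5 Gt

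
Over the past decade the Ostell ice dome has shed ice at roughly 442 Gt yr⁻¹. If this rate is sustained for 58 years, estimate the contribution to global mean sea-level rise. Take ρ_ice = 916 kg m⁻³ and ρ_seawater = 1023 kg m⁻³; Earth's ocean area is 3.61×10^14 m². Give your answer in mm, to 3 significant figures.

Total mass lost = 442 Gt/yr × 58 yr = 2.564×10^4 Gt = 2.564×10^16 kg.
ρ_w = 1023 kg m⁻³, so water volume = 2.564×10^16 / 1023 = 2.506×10^13 m³.
Δh = 2.506×10^13 / 3.61×10^14 = 0.0694 m = 69.4 mm.

≈ 69.4 mm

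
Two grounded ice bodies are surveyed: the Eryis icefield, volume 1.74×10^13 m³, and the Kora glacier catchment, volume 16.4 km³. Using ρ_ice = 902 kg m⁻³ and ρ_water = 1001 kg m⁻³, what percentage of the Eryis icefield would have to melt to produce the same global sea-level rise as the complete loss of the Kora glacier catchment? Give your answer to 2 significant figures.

≈ 0.094 %

Equal sea-level rise means equal mass of meltwater, i.e. equal mass of ice lost.
Ice mass of Kora: 1.479×10^13 kg; ice mass of Eryis: 1.569×10^16 kg.
Fraction required = 1.479×10^13 / 1.569×10^16 = 9.43×10^-4 → 0.094 %.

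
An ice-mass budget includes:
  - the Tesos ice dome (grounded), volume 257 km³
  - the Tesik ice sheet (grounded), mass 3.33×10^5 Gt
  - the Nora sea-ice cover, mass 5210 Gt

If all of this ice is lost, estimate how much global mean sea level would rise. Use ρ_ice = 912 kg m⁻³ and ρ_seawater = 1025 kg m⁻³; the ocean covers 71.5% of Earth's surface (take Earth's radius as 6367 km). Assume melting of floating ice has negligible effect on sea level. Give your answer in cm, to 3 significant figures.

Tesos: 257 km³ × (912/1025) = 228.7 km³ of water.
Tesik: 3.33×10^5 Gt = 3.330×10^17 kg; dividing by ρ_w = 1025 kg m⁻³ gives 3.249×10^14 m³ of water.
The Nora sea-ice cover is floating and already displaces its own weight of water, so its melt adds essentially nothing to sea level.
Total added water ≈ 3.251×10^14 m³ over 3.64×10^14 m² → Δh = 0.893 m = 89.3 cm.

≈ 89.3 cm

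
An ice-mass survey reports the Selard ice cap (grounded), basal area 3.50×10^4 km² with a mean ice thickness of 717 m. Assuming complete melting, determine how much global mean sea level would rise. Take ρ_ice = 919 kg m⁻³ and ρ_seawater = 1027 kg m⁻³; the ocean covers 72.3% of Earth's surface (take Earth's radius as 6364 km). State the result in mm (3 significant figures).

Selard: ice volume = 3.50×10^4 km² × 717 m = 2.510×10^4 km³; 2.510×10^4 × (919/1027) = 2.246×10^4 km³ of water.
Spread over 3.68×10^14 m² of ocean, Δh = 2.246×10^13 / 3.68×10^14 = 0.0610 m = 61.0 mm.

≈ 61.0 mm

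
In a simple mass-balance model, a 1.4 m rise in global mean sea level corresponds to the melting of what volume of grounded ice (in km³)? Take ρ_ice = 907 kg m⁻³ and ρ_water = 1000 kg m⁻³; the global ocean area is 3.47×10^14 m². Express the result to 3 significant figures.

≈ 5.36×10^5 km³

Required water volume = Δh × A = 1.4 m × 3.47×10^14 m² = 4.858×10^14 m³ = 4.858×10^5 km³.
Ice volume = water volume × ρ_w/ρ_ice = 4.858×10^5 × 1000/907 = 5.36×10^5 km³.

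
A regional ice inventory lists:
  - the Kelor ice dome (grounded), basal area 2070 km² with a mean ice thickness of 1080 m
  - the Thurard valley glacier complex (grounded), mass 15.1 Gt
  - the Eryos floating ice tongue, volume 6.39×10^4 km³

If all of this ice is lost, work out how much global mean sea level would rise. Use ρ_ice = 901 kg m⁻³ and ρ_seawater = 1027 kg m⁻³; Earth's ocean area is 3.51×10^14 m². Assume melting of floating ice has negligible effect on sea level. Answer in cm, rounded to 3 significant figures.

≈ 0.563 cm

Kelor: ice volume = 2070 km² × 1080 m = 2236 km³; 2236 × (901/1027) = 1961 km³ of water.
Thurard: 15.1 Gt = 1.510×10^13 kg; dividing by ρ_w = 1027 kg m⁻³ gives 1.470×10^10 m³ of water.
The Eryos floating ice tongue is floating and already displaces its own weight of water, so its melt adds essentially nothing to sea level.
Total added water ≈ 1.976×10^12 m³ over 3.51×10^14 m² → Δh = 5.63×10^-3 m = 0.563 cm.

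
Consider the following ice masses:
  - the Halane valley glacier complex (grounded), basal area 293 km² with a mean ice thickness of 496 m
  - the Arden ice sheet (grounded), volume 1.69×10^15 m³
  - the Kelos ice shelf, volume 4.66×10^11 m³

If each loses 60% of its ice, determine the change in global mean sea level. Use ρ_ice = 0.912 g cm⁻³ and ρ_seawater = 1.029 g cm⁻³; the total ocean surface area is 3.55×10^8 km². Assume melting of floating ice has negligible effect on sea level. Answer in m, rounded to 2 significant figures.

Halane: ice volume = 293 km² × 496 m = 145.3 km³; 0.6 × 145.3 × (912/1029) = 77.28 km³ of water.
Arden: 0.6 × 1.69×10^15 m³ × (912/1029) = 8.987×10^14 m³ of water.
The Kelos ice shelf is floating and already displaces its own weight of water, so its melt adds essentially nothing to sea level.
Total added water ≈ 8.988×10^14 m³ over 3.55×10^14 m² → Δh = 2.53 m.

≈ 2.5 m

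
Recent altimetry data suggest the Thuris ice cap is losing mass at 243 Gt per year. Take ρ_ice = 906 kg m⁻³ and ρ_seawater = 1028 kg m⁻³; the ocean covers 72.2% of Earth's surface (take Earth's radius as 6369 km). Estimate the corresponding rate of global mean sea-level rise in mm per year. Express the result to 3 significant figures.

ρ_w = 1028 kg m⁻³. Annual water volume added = 243 Gt / ρ_w = 2.430×10^14 kg / 1028 kg m⁻³ = 2.364×10^11 m³.
Δh per year = 2.364×10^11 / 3.68×10^14 = 6.42×10^-4 m = 0.642 mm.

≈ 0.642 mm/yr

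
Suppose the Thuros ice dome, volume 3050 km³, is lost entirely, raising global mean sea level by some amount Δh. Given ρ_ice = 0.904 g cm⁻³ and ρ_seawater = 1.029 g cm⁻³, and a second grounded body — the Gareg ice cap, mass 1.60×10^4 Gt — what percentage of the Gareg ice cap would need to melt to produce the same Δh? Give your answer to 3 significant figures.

≈ 17.2 %

Equal sea-level rise means equal mass of meltwater, i.e. equal mass of ice lost.
Ice mass of Thuros: 2.757×10^15 kg; ice mass of Gareg: 1.600×10^16 kg.
Fraction required = 2.757×10^15 / 1.600×10^16 = 0.172 → 17.2 %.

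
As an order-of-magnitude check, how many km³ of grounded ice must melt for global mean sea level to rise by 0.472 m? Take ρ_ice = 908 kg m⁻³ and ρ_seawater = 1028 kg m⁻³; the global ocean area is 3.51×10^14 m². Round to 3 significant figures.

Required water volume = Δh × A = 0.472 m × 3.51×10^14 m² = 1.657×10^14 m³ = 1.657×10^5 km³.
Ice volume = water volume × ρ_w/ρ_ice = 1.657×10^5 × 1028/908 = 1.88×10^5 km³.

≈ 1.88×10^5 km³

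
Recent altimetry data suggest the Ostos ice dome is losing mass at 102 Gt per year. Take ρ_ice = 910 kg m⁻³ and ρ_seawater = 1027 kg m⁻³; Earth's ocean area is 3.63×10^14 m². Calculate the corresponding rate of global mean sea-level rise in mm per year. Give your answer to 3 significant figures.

ρ_w = 1027 kg m⁻³. Annual water volume added = 102 Gt / ρ_w = 1.020×10^14 kg / 1027 kg m⁻³ = 9.932×10^10 m³.
Δh per year = 9.932×10^10 / 3.63×10^14 = 2.74×10^-4 m = 0.274 mm.

≈ 0.274 mm/yr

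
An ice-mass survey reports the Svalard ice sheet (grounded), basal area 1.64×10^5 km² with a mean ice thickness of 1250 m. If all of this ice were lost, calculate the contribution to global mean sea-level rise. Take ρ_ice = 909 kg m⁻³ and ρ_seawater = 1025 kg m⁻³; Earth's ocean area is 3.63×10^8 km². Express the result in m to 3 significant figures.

≈ 0.501 m

Svalard: ice volume = 1.64×10^5 km² × 1250 m = 2.050×10^5 km³; 2.050×10^5 × (909/1025) = 1.818×10^5 km³ of water.
Spread over 3.63×10^14 m² of ocean, Δh = 1.818×10^14 / 3.63×10^14 = 0.501 m.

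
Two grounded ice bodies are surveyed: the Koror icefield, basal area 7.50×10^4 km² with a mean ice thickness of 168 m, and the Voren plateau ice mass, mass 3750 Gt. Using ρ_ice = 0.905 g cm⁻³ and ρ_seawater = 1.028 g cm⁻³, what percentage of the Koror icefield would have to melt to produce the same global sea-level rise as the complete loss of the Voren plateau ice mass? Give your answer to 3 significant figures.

Equal sea-level rise means equal mass of meltwater, i.e. equal mass of ice lost.
Ice mass of Voren: 3.750×10^15 kg; ice mass of Koror: 1.140×10^16 kg.
Fraction required = 3.750×10^15 / 1.140×10^16 = 0.329 → 32.9 %.

≈ 32.9 %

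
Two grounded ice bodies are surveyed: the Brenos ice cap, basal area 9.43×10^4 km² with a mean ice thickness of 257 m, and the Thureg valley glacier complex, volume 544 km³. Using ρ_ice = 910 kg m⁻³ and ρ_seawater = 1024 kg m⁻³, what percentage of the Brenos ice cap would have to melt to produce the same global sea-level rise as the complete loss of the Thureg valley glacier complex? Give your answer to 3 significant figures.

Equal sea-level rise means equal mass of meltwater, i.e. equal mass of ice lost.
Ice mass of Thureg: 4.950×10^14 kg; ice mass of Brenos: 2.205×10^16 kg.
Fraction required = 4.950×10^14 / 2.205×10^16 = 0.0224 → 2.24 %.

≈ 2.24 %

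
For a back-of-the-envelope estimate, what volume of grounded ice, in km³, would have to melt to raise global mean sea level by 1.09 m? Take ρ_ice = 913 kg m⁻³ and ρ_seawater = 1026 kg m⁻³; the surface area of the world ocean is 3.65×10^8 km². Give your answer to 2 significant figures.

Required water volume = Δh × A = 1.09 m × 3.65×10^14 m² = 3.978×10^14 m³ = 3.978×10^5 km³.
Ice volume = water volume × ρ_w/ρ_ice = 3.978×10^5 × 1026/913 = 4.5×10^5 km³.

≈ 4.5×10^5 km³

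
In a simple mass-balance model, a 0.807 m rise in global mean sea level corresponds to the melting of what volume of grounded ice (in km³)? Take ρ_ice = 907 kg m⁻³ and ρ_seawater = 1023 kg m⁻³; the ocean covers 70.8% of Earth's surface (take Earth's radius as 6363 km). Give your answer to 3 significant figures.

Required water volume = Δh × A = 0.807 m × 3.60×10^14 m² = 2.907×10^14 m³ = 2.907×10^5 km³.
Ice volume = water volume × ρ_w/ρ_ice = 2.907×10^5 × 1023/907 = 3.28×10^5 km³.

≈ 3.28×10^5 km³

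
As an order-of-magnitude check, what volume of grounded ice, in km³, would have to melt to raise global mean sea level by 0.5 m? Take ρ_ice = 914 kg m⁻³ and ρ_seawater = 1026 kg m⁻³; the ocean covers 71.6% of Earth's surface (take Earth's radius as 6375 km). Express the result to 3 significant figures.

≈ 2.05×10^5 km³

Required water volume = Δh × A = 0.5 m × 3.66×10^14 m² = 1.828×10^14 m³ = 1.828×10^5 km³.
Ice volume = water volume × ρ_w/ρ_ice = 1.828×10^5 × 1026/914 = 2.05×10^5 km³.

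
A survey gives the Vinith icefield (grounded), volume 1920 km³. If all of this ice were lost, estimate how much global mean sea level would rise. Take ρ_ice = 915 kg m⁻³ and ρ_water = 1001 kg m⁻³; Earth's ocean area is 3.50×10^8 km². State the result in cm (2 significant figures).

≈ 0.50 cm

Vinith: 1920 km³ × (915/1001) = 1755 km³ of water.
Spread over 3.50×10^14 m² of ocean, Δh = 1.755×10^12 / 3.50×10^14 = 5.01×10^-3 m = 0.50 cm.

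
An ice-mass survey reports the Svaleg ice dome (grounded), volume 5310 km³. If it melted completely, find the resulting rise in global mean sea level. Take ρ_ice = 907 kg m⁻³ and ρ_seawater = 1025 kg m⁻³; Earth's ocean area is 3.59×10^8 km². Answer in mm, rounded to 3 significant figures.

Svaleg: 5310 km³ × (907/1025) = 4699 km³ of water.
Spread over 3.59×10^14 m² of ocean, Δh = 4.699×10^12 / 3.59×10^14 = 0.0131 m = 13.1 mm.

≈ 13.1 mm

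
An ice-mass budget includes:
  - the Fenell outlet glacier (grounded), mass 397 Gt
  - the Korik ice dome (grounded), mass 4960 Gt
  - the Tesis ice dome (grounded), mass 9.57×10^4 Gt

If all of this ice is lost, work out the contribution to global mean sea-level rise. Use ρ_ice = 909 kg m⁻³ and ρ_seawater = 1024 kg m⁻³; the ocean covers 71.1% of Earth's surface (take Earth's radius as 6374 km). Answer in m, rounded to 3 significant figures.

Fenell: 397 Gt = 3.970×10^14 kg; dividing by ρ_w = 1024 kg m⁻³ gives 3.877×10^11 m³ of water.
Korik: 4960 Gt = 4.960×10^15 kg; dividing by ρ_w = 1024 kg m⁻³ gives 4.844×10^12 m³ of water.
Tesis: 9.57×10^4 Gt = 9.570×10^16 kg; dividing by ρ_w = 1024 kg m⁻³ gives 9.346×10^13 m³ of water.
Total added water ≈ 9.869×10^13 m³ over 3.63×10^14 m² → Δh = 0.272 m.

≈ 0.272 m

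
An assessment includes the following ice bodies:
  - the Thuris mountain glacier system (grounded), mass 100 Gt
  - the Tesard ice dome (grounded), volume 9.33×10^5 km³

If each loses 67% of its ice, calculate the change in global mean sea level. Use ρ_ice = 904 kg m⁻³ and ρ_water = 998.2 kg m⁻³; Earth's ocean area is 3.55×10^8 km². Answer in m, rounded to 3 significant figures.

Thuris: 0.67 × 100 Gt = 6.700×10^13 kg; dividing by ρ_w = 998.2 kg m⁻³ gives 6.712×10^10 m³ of water.
Tesard: 0.67 × 9.33×10^5 km³ × (904/998.2) = 5.661×10^5 km³ of water.
Total added water ≈ 5.662×10^14 m³ over 3.55×10^14 m² → Δh = 1.59 m.

≈ 1.59 m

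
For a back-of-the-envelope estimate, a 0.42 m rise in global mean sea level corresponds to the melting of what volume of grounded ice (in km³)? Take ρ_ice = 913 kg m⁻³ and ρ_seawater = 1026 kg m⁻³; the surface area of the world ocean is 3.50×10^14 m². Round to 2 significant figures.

≈ 1.7×10^5 km³

Required water volume = Δh × A = 0.42 m × 3.50×10^14 m² = 1.470×10^14 m³ = 1.470×10^5 km³.
Ice volume = water volume × ρ_w/ρ_ice = 1.470×10^5 × 1026/913 = 1.7×10^5 km³.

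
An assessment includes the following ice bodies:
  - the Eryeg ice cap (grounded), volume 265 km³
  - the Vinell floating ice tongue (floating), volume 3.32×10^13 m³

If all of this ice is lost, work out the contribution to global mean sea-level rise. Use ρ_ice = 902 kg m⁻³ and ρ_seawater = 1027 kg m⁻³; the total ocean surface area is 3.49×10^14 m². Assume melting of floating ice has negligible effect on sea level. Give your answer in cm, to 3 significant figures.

≈ 0.0667 cm

Eryeg: 265 km³ × (902/1027) = 232.7 km³ of water.
The Vinell floating ice tongue is floating and already displaces its own weight of water, so its melt adds essentially nothing to sea level.
Total added water ≈ 2.327×10^11 m³ over 3.49×10^14 m² → Δh = 6.67×10^-4 m = 0.0667 cm.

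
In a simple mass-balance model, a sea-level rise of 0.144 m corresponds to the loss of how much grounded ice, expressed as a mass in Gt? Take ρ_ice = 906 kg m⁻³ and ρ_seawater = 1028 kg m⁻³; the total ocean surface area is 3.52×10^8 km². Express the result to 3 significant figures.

Required water volume = Δh × A = 0.144 m × 3.52×10^14 m² = 5.069×10^13 m³.
ρ_w = 1028 kg m⁻³, so the mass of water = 5.069×10^13 m³ × 1028 kg m⁻³ = 5.211×10^16 kg = 5.21×10^4 Gt (and the same mass of ice, by conservation).

≈ 5.21×10^4 Gt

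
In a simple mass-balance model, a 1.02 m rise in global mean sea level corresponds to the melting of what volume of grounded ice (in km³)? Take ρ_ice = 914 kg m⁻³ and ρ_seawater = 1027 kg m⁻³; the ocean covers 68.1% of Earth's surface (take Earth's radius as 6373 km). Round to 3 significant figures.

Required water volume = Δh × A = 1.02 m × 3.48×10^14 m² = 3.545×10^14 m³ = 3.545×10^5 km³.
Ice volume = water volume × ρ_w/ρ_ice = 3.545×10^5 × 1027/914 = 3.98×10^5 km³.

≈ 3.98×10^5 km³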